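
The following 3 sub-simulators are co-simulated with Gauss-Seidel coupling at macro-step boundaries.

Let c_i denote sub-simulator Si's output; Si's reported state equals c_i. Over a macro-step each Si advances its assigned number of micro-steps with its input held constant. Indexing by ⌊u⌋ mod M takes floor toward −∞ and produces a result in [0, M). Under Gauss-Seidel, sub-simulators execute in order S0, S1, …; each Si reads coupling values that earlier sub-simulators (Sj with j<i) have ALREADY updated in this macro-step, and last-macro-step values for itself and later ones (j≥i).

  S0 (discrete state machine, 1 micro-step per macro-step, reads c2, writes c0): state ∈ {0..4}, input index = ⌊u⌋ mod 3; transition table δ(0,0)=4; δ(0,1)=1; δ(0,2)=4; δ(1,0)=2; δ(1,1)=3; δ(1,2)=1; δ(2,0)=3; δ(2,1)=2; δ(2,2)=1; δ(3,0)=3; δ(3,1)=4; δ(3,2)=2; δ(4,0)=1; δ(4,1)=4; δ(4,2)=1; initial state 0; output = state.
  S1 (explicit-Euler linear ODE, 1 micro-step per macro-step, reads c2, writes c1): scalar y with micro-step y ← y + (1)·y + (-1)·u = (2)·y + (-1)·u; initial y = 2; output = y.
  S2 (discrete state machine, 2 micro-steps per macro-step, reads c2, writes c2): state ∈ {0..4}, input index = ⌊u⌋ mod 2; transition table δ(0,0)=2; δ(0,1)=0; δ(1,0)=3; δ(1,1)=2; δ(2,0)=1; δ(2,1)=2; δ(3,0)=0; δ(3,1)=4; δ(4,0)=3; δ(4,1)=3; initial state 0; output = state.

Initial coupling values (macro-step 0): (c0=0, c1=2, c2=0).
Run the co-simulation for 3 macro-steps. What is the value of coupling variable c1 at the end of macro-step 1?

c1 at macro-step 1 = 4

macro 1: S0 reads c2=0 → after 1×micro: 4; S1 reads c2=0 → after 1×micro: 4; S2 reads c2=0 → after 2×micro: 1 ⇒ (c0=4, c1=4, c2=1)
macro 2: S0 reads c2=1 → after 1×micro: 4; S1 reads c2=1 → after 1×micro: 7; S2 reads c2=1 → after 2×micro: 2 ⇒ (c0=4, c1=7, c2=2)
macro 3: S0 reads c2=2 → after 1×micro: 1; S1 reads c2=2 → after 1×micro: 12; S2 reads c2=2 → after 2×micro: 3 ⇒ (c0=1, c1=12, c2=3)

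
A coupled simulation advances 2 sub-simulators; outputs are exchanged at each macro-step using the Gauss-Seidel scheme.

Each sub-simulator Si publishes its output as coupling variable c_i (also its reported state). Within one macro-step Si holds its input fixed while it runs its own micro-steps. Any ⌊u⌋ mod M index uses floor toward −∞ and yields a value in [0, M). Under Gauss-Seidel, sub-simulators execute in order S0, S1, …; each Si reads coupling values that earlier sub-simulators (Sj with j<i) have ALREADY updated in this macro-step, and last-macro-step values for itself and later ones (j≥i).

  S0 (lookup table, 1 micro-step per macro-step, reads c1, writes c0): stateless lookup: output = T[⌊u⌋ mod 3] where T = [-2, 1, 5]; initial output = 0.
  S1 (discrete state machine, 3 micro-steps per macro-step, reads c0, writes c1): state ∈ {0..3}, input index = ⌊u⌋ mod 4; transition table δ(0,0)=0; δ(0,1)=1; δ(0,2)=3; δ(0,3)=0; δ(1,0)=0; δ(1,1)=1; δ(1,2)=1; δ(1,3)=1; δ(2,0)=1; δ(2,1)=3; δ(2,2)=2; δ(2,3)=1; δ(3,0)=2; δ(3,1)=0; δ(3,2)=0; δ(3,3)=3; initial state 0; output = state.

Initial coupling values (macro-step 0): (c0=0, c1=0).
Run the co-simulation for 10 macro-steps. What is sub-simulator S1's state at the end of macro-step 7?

S1 state at macro-step 7 = 3

macro 1: S0 reads c1=0 → after 1×micro: -2; S1 reads c0=-2 → after 3×micro: 3 ⇒ (c0=-2, c1=3)
macro 2: S0 reads c1=3 → after 1×micro: -2; S1 reads c0=-2 → after 3×micro: 0 ⇒ (c0=-2, c1=0)
macro 3: S0 reads c1=0 → after 1×micro: -2; S1 reads c0=-2 → after 3×micro: 3 ⇒ (c0=-2, c1=3)
macro 4: S0 reads c1=3 → after 1×micro: -2; S1 reads c0=-2 → after 3×micro: 0 ⇒ (c0=-2, c1=0)
macro 5: S0 reads c1=0 → after 1×micro: -2; S1 reads c0=-2 → after 3×micro: 3 ⇒ (c0=-2, c1=3)
macro 6: S0 reads c1=3 → after 1×micro: -2; S1 reads c0=-2 → after 3×micro: 0 ⇒ (c0=-2, c1=0)
macro 7: S0 reads c1=0 → after 1×micro: -2; S1 reads c0=-2 → after 3×micro: 3 ⇒ (c0=-2, c1=3)
macro 8: S0 reads c1=3 → after 1×micro: -2; S1 reads c0=-2 → after 3×micro: 0 ⇒ (c0=-2, c1=0)
macro 9: S0 reads c1=0 → after 1×micro: -2; S1 reads c0=-2 → after 3×micro: 3 ⇒ (c0=-2, c1=3)
macro 10: S0 reads c1=3 → after 1×micro: -2; S1 reads c0=-2 → after 3×micro: 0 ⇒ (c0=-2, c1=0)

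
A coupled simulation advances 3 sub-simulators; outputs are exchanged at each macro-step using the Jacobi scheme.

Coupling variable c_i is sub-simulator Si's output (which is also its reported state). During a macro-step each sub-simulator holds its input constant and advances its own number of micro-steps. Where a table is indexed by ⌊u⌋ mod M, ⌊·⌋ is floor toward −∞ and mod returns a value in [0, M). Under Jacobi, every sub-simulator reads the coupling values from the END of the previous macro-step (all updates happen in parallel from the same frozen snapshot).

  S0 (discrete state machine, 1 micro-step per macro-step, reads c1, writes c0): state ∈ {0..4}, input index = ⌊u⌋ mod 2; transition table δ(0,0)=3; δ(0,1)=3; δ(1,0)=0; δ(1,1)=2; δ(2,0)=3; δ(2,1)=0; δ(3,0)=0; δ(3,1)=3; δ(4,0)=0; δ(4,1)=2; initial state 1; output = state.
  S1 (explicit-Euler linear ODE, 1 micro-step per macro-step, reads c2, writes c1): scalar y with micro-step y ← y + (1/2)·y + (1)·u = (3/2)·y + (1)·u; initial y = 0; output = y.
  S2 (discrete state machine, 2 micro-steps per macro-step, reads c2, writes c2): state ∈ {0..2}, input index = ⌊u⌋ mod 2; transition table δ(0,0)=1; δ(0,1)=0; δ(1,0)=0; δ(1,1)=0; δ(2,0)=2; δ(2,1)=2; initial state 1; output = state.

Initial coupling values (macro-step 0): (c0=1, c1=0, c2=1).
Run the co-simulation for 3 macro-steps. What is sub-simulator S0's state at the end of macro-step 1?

S0 state at macro-step 1 = 0

macro 1: S0 reads c1=0 → after 1×micro: 0; S1 reads c2=1 → after 1×micro: 1; S2 reads c2=1 → after 2×micro: 0 ⇒ (c0=0, c1=1, c2=0)
macro 2: S0 reads c1=1 → after 1×micro: 3; S1 reads c2=0 → after 1×micro: 3/2; S2 reads c2=0 → after 2×micro: 0 ⇒ (c0=3, c1=3/2, c2=0)
macro 3: S0 reads c1=3/2 → after 1×micro: 3; S1 reads c2=0 → after 1×micro: 9/4; S2 reads c2=0 → after 2×micro: 0 ⇒ (c0=3, c1=9/4, c2=0)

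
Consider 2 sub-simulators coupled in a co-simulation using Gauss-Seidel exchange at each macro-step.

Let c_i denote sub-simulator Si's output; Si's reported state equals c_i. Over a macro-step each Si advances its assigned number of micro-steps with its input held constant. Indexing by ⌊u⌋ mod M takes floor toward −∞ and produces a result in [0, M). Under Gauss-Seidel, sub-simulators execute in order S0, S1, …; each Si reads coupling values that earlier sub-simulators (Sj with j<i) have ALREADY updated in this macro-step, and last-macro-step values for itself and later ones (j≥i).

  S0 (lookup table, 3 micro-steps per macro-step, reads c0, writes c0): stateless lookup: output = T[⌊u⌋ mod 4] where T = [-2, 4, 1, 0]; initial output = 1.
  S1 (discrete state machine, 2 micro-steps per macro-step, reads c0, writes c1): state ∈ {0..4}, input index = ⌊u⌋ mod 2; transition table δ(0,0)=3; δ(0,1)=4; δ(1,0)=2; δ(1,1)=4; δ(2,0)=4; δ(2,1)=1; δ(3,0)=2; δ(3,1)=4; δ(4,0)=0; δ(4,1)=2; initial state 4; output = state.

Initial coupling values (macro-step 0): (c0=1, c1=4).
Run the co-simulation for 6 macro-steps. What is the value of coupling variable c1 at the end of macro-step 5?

macro 1: S0 reads c0=1 → after 3×micro: 4; S1 reads c0=4 → after 2×micro: 3 ⇒ (c0=4, c1=3)
macro 2: S0 reads c0=4 → after 3×micro: -2; S1 reads c0=-2 → after 2×micro: 4 ⇒ (c0=-2, c1=4)
macro 3: S0 reads c0=-2 → after 3×micro: 1; S1 reads c0=1 → after 2×micro: 1 ⇒ (c0=1, c1=1)
macro 4: S0 reads c0=1 → after 3×micro: 4; S1 reads c0=4 → after 2×micro: 4 ⇒ (c0=4, c1=4)
macro 5: S0 reads c0=4 → after 3×micro: -2; S1 reads c0=-2 → after 2×micro: 3 ⇒ (c0=-2, c1=3)
macro 6: S0 reads c0=-2 → after 3×micro: 1; S1 reads c0=1 → after 2×micro: 2 ⇒ (c0=1, c1=2)

c1 at macro-step 5 = 3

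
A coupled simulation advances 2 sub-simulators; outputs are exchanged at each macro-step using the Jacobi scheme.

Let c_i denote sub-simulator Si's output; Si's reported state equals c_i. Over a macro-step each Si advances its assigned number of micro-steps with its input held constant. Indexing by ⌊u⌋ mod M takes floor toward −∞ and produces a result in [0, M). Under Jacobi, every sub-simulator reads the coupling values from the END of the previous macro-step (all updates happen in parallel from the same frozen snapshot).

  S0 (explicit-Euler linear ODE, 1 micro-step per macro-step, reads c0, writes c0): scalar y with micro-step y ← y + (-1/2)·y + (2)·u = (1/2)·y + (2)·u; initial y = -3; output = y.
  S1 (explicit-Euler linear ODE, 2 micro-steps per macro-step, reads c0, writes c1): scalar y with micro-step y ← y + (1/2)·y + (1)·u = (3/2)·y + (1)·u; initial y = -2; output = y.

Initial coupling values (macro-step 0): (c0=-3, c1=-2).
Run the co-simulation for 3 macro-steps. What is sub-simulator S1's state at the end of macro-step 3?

macro 1: S0 reads c0=-3 → after 1×micro: -15/2; S1 reads c0=-3 → after 2×micro: -12 ⇒ (c0=-15/2, c1=-12)
macro 2: S0 reads c0=-15/2 → after 1×micro: -75/4; S1 reads c0=-15/2 → after 2×micro: -183/4 ⇒ (c0=-75/4, c1=-183/4)
macro 3: S0 reads c0=-75/4 → after 1×micro: -375/8; S1 reads c0=-75/4 → after 2×micro: -2397/16 ⇒ (c0=-375/8, c1=-2397/16)

S1 state at macro-step 3 = -2397/16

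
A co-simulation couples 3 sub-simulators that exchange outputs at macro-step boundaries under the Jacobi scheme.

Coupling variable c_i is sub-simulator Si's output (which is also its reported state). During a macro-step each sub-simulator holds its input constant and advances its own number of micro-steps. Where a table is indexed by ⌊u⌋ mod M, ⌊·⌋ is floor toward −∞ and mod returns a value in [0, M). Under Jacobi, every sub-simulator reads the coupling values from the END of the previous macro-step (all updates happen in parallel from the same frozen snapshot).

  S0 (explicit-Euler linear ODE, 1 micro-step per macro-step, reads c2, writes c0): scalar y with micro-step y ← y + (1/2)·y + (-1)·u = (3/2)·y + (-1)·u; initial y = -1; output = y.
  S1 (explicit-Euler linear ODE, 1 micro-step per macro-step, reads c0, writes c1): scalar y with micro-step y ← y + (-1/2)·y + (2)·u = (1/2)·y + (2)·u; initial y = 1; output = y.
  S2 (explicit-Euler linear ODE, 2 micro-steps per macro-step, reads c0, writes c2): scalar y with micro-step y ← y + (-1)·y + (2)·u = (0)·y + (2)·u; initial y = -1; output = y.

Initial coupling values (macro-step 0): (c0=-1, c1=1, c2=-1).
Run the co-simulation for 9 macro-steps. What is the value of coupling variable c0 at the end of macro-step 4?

c0 at macro-step 4 = 29/16

macro 1: S0 reads c2=-1 → after 1×micro: -1/2; S1 reads c0=-1 → after 1×micro: -3/2; S2 reads c0=-1 → after 2×micro: -2 ⇒ (c0=-1/2, c1=-3/2, c2=-2)
macro 2: S0 reads c2=-2 → after 1×micro: 5/4; S1 reads c0=-1/2 → after 1×micro: -7/4; S2 reads c0=-1/2 → after 2×micro: -1 ⇒ (c0=5/4, c1=-7/4, c2=-1)
macro 3: S0 reads c2=-1 → after 1×micro: 23/8; S1 reads c0=5/4 → after 1×micro: 13/8; S2 reads c0=5/4 → after 2×micro: 5/2 ⇒ (c0=23/8, c1=13/8, c2=5/2)
macro 4: S0 reads c2=5/2 → after 1×micro: 29/16; S1 reads c0=23/8 → after 1×micro: 105/16; S2 reads c0=23/8 → after 2×micro: 23/4 ⇒ (c0=29/16, c1=105/16, c2=23/4)
macro 5: S0 reads c2=23/4 → after 1×micro: -97/32; S1 reads c0=29/16 → after 1×micro: 221/32; S2 reads c0=29/16 → after 2×micro: 29/8 ⇒ (c0=-97/32, c1=221/32, c2=29/8)
macro 6: S0 reads c2=29/8 → after 1×micro: -523/64; S1 reads c0=-97/32 → after 1×micro: -167/64; S2 reads c0=-97/32 → after 2×micro: -97/16 ⇒ (c0=-523/64, c1=-167/64, c2=-97/16)
macro 7: S0 reads c2=-97/16 → after 1×micro: -793/128; S1 reads c0=-523/64 → after 1×micro: -2259/128; S2 reads c0=-523/64 → after 2×micro: -523/32 ⇒ (c0=-793/128, c1=-2259/128, c2=-523/32)
macro 8: S0 reads c2=-523/32 → after 1×micro: 1805/256; S1 reads c0=-793/128 → after 1×micro: -5431/256; S2 reads c0=-793/128 → after 2×micro: -793/64 ⇒ (c0=1805/256, c1=-5431/256, c2=-793/64)
macro 9: S0 reads c2=-793/64 → after 1×micro: 11759/512; S1 reads c0=1805/256 → after 1×micro: 1789/512; S2 reads c0=1805/256 → after 2×micro: 1805/128 ⇒ (c0=11759/512, c1=1789/512, c2=1805/128)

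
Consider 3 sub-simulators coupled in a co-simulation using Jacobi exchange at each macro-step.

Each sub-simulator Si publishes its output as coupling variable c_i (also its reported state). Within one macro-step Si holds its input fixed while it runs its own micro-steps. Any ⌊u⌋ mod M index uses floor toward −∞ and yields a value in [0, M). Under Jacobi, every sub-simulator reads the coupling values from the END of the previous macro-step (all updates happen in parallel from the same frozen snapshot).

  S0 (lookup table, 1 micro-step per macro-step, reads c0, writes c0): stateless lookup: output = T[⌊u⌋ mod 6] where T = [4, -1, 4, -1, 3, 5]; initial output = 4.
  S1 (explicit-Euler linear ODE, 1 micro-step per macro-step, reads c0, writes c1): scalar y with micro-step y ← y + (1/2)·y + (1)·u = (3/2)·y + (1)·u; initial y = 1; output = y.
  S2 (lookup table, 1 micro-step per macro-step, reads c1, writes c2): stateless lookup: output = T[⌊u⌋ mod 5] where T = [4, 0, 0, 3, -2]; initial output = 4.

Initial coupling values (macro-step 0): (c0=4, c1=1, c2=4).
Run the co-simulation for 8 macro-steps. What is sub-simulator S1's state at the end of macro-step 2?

macro 1: S0 reads c0=4 → after 1×micro: 3; S1 reads c0=4 → after 1×micro: 11/2; S2 reads c1=1 → after 1×micro: 0 ⇒ (c0=3, c1=11/2, c2=0)
macro 2: S0 reads c0=3 → after 1×micro: -1; S1 reads c0=3 → after 1×micro: 45/4; S2 reads c1=11/2 → after 1×micro: 4 ⇒ (c0=-1, c1=45/4, c2=4)
macro 3: S0 reads c0=-1 → after 1×micro: 5; S1 reads c0=-1 → after 1×micro: 127/8; S2 reads c1=45/4 → after 1×micro: 0 ⇒ (c0=5, c1=127/8, c2=0)
macro 4: S0 reads c0=5 → after 1×micro: 5; S1 reads c0=5 → after 1×micro: 461/16; S2 reads c1=127/8 → after 1×micro: 4 ⇒ (c0=5, c1=461/16, c2=4)
macro 5: S0 reads c0=5 → after 1×micro: 5; S1 reads c0=5 → after 1×micro: 1543/32; S2 reads c1=461/16 → after 1×micro: 3 ⇒ (c0=5, c1=1543/32, c2=3)
macro 6: S0 reads c0=5 → after 1×micro: 5; S1 reads c0=5 → after 1×micro: 4949/64; S2 reads c1=1543/32 → after 1×micro: 3 ⇒ (c0=5, c1=4949/64, c2=3)
macro 7: S0 reads c0=5 → after 1×micro: 5; S1 reads c0=5 → after 1×micro: 15487/128; S2 reads c1=4949/64 → after 1×micro: 0 ⇒ (c0=5, c1=15487/128, c2=0)
macro 8: S0 reads c0=5 → after 1×micro: 5; S1 reads c0=5 → after 1×micro: 47741/256; S2 reads c1=15487/128 → after 1×micro: 4 ⇒ (c0=5, c1=47741/256, c2=4)

S1 state at macro-step 2 = 45/4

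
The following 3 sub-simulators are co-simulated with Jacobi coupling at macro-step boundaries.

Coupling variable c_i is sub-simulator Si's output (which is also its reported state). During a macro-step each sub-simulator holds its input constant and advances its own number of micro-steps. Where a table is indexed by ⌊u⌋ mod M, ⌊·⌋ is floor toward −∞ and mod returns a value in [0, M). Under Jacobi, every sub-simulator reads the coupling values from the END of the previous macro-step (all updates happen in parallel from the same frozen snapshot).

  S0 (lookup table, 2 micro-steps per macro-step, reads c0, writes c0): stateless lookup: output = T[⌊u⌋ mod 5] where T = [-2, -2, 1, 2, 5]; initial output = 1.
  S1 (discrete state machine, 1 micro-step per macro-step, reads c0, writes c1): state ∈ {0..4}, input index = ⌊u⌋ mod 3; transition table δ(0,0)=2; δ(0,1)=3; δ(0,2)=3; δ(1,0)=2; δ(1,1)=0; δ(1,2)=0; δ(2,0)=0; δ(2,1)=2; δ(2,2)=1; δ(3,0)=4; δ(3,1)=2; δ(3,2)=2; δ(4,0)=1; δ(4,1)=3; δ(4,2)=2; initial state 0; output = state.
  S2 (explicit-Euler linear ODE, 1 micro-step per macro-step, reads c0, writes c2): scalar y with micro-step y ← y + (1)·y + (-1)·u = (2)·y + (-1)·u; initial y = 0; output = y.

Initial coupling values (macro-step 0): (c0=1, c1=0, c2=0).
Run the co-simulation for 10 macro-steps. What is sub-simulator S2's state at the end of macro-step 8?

macro 1: S0 reads c0=1 → after 2×micro: -2; S1 reads c0=1 → after 1×micro: 3; S2 reads c0=1 → after 1×micro: -1 ⇒ (c0=-2, c1=3, c2=-1)
macro 2: S0 reads c0=-2 → after 2×micro: 2; S1 reads c0=-2 → after 1×micro: 2; S2 reads c0=-2 → after 1×micro: 0 ⇒ (c0=2, c1=2, c2=0)
macro 3: S0 reads c0=2 → after 2×micro: 1; S1 reads c0=2 → after 1×micro: 1; S2 reads c0=2 → after 1×micro: -2 ⇒ (c0=1, c1=1, c2=-2)
macro 4: S0 reads c0=1 → after 2×micro: -2; S1 reads c0=1 → after 1×micro: 0; S2 reads c0=1 → after 1×micro: -5 ⇒ (c0=-2, c1=0, c2=-5)
macro 5: S0 reads c0=-2 → after 2×micro: 2; S1 reads c0=-2 → after 1×micro: 3; S2 reads c0=-2 → after 1×micro: -8 ⇒ (c0=2, c1=3, c2=-8)
macro 6: S0 reads c0=2 → after 2×micro: 1; S1 reads c0=2 → after 1×micro: 2; S2 reads c0=2 → after 1×micro: -18 ⇒ (c0=1, c1=2, c2=-18)
macro 7: S0 reads c0=1 → after 2×micro: -2; S1 reads c0=1 → after 1×micro: 2; S2 reads c0=1 → after 1×micro: -37 ⇒ (c0=-2, c1=2, c2=-37)
macro 8: S0 reads c0=-2 → after 2×micro: 2; S1 reads c0=-2 → after 1×micro: 2; S2 reads c0=-2 → after 1×micro: -72 ⇒ (c0=2, c1=2, c2=-72)
macro 9: S0 reads c0=2 → after 2×micro: 1; S1 reads c0=2 → after 1×micro: 1; S2 reads c0=2 → after 1×micro: -146 ⇒ (c0=1, c1=1, c2=-146)
macro 10: S0 reads c0=1 → after 2×micro: -2; S1 reads c0=1 → after 1×micro: 0; S2 reads c0=1 → after 1×micro: -293 ⇒ (c0=-2, c1=0, c2=-293)

S2 state at macro-step 8 = -72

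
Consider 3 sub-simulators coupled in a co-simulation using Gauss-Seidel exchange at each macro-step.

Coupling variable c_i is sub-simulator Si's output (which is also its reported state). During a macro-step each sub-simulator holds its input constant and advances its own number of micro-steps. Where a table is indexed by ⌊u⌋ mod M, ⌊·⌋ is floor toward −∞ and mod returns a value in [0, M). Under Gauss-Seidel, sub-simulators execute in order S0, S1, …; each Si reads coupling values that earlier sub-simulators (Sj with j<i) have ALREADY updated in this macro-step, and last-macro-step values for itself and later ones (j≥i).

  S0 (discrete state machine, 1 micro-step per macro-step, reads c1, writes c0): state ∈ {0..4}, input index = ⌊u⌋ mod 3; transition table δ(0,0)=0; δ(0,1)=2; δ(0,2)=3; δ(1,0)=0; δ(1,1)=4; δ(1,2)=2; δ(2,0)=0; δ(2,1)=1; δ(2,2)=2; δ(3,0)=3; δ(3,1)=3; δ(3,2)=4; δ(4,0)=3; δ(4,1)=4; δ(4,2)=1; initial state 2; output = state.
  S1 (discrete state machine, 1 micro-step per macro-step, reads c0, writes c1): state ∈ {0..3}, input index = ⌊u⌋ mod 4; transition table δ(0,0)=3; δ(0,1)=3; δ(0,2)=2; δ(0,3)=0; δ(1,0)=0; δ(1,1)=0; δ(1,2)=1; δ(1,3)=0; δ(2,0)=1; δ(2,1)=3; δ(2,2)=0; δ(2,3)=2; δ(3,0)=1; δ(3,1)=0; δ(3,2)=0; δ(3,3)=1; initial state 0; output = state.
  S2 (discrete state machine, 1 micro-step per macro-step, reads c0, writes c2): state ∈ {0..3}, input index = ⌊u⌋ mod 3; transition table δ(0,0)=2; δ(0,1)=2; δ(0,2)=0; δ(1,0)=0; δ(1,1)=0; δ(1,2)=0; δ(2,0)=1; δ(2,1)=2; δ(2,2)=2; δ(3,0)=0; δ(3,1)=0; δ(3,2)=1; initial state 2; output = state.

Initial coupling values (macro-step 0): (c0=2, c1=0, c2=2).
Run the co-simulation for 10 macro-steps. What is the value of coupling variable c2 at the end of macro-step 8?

c2 at macro-step 8 = 2

macro 1: S0 reads c1=0 → after 1×micro: 0; S1 reads c0=0 → after 1×micro: 3; S2 reads c0=0 → after 1×micro: 1 ⇒ (c0=0, c1=3, c2=1)
macro 2: S0 reads c1=3 → after 1×micro: 0; S1 reads c0=0 → after 1×micro: 1; S2 reads c0=0 → after 1×micro: 0 ⇒ (c0=0, c1=1, c2=0)
macro 3: S0 reads c1=1 → after 1×micro: 2; S1 reads c0=2 → after 1×micro: 1; S2 reads c0=2 → after 1×micro: 0 ⇒ (c0=2, c1=1, c2=0)
macro 4: S0 reads c1=1 → after 1×micro: 1; S1 reads c0=1 → after 1×micro: 0; S2 reads c0=1 → after 1×micro: 2 ⇒ (c0=1, c1=0, c2=2)
macro 5: S0 reads c1=0 → after 1×micro: 0; S1 reads c0=0 → after 1×micro: 3; S2 reads c0=0 → after 1×micro: 1 ⇒ (c0=0, c1=3, c2=1)
macro 6: S0 reads c1=3 → after 1×micro: 0; S1 reads c0=0 → after 1×micro: 1; S2 reads c0=0 → after 1×micro: 0 ⇒ (c0=0, c1=1, c2=0)
macro 7: S0 reads c1=1 → after 1×micro: 2; S1 reads c0=2 → after 1×micro: 1; S2 reads c0=2 → after 1×micro: 0 ⇒ (c0=2, c1=1, c2=0)
macro 8: S0 reads c1=1 → after 1×micro: 1; S1 reads c0=1 → after 1×micro: 0; S2 reads c0=1 → after 1×micro: 2 ⇒ (c0=1, c1=0, c2=2)
macro 9: S0 reads c1=0 → after 1×micro: 0; S1 reads c0=0 → after 1×micro: 3; S2 reads c0=0 → after 1×micro: 1 ⇒ (c0=0, c1=3, c2=1)
macro 10: S0 reads c1=3 → after 1×micro: 0; S1 reads c0=0 → after 1×micro: 1; S2 reads c0=0 → after 1×micro: 0 ⇒ (c0=0, c1=1, c2=0)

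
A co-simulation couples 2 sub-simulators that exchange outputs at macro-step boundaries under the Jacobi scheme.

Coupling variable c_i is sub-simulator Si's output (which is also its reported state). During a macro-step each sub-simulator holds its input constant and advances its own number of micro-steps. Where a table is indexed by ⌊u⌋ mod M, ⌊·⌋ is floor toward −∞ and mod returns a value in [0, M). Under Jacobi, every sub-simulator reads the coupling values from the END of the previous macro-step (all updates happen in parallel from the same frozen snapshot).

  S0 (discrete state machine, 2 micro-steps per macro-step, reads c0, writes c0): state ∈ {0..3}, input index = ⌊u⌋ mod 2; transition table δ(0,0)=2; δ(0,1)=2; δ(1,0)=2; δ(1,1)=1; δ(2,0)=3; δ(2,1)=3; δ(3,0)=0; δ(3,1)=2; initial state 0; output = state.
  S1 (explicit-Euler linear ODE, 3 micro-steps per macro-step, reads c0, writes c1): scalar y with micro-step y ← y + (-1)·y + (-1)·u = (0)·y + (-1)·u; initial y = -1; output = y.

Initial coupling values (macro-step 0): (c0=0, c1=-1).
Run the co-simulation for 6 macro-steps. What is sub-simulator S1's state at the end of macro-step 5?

macro 1: S0 reads c0=0 → after 2×micro: 3; S1 reads c0=0 → after 3×micro: 0 ⇒ (c0=3, c1=0)
macro 2: S0 reads c0=3 → after 2×micro: 3; S1 reads c0=3 → after 3×micro: -3 ⇒ (c0=3, c1=-3)
macro 3: S0 reads c0=3 → after 2×micro: 3; S1 reads c0=3 → after 3×micro: -3 ⇒ (c0=3, c1=-3)
macro 4: S0 reads c0=3 → after 2×micro: 3; S1 reads c0=3 → after 3×micro: -3 ⇒ (c0=3, c1=-3)
macro 5: S0 reads c0=3 → after 2×micro: 3; S1 reads c0=3 → after 3×micro: -3 ⇒ (c0=3, c1=-3)
macro 6: S0 reads c0=3 → after 2×micro: 3; S1 reads c0=3 → after 3×micro: -3 ⇒ (c0=3, c1=-3)

S1 state at macro-step 5 = -3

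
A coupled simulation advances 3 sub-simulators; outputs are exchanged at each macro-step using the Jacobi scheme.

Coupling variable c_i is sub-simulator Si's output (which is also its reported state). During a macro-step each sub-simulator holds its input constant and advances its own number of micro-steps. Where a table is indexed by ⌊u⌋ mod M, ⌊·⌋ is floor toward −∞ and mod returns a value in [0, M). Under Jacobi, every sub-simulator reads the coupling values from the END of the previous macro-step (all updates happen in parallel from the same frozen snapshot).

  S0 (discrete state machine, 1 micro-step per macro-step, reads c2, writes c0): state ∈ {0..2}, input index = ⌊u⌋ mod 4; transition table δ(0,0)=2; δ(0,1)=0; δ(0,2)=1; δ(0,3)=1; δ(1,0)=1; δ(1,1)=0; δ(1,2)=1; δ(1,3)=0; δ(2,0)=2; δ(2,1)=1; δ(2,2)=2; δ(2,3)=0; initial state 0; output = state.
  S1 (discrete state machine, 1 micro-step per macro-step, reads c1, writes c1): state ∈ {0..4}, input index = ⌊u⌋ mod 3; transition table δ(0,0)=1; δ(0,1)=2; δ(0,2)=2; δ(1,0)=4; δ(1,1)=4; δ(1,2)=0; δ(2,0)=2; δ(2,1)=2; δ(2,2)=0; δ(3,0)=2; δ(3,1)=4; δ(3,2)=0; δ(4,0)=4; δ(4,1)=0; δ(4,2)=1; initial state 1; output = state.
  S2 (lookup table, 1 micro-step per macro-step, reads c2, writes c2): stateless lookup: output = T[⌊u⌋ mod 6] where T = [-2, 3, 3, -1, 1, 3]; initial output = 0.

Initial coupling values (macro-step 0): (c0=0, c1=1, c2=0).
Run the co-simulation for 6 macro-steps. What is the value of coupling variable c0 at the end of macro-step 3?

c0 at macro-step 3 = 1

macro 1: S0 reads c2=0 → after 1×micro: 2; S1 reads c1=1 → after 1×micro: 4; S2 reads c2=0 → after 1×micro: -2 ⇒ (c0=2, c1=4, c2=-2)
macro 2: S0 reads c2=-2 → after 1×micro: 2; S1 reads c1=4 → after 1×micro: 0; S2 reads c2=-2 → after 1×micro: 1 ⇒ (c0=2, c1=0, c2=1)
macro 3: S0 reads c2=1 → after 1×micro: 1; S1 reads c1=0 → after 1×micro: 1; S2 reads c2=1 → after 1×micro: 3 ⇒ (c0=1, c1=1, c2=3)
macro 4: S0 reads c2=3 → after 1×micro: 0; S1 reads c1=1 → after 1×micro: 4; S2 reads c2=3 → after 1×micro: -1 ⇒ (c0=0, c1=4, c2=-1)
macro 5: S0 reads c2=-1 → after 1×micro: 1; S1 reads c1=4 → after 1×micro: 0; S2 reads c2=-1 → after 1×micro: 3 ⇒ (c0=1, c1=0, c2=3)
macro 6: S0 reads c2=3 → after 1×micro: 0; S1 reads c1=0 → after 1×micro: 1; S2 reads c2=3 → after 1×micro: -1 ⇒ (c0=0, c1=1, c2=-1)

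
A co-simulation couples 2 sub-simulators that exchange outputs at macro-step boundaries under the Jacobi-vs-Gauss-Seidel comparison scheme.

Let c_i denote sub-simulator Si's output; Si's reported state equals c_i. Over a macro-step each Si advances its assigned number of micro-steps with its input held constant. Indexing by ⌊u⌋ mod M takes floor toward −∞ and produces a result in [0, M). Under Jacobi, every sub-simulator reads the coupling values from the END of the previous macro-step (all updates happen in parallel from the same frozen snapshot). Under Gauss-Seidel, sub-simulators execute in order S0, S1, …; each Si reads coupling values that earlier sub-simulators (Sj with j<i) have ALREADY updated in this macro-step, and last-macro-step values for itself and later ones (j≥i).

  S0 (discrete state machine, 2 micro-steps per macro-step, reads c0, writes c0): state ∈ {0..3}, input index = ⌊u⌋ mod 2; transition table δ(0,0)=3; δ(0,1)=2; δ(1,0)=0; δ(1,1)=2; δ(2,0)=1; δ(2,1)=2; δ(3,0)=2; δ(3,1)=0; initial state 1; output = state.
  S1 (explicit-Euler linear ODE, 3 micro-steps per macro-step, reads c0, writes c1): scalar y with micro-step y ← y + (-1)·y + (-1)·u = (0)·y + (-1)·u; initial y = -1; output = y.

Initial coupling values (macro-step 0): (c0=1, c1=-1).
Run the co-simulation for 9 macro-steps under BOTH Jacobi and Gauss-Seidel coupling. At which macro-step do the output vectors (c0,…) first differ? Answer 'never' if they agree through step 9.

first divergence at macro-step: 1

[Jacobi] macro 1: S0 reads c0=1 → after 2×micro: 2; S1 reads c0=1 → after 3×micro: -1 ⇒ (c0=2, c1=-1)
[Jacobi] macro 2: S0 reads c0=2 → after 2×micro: 0; S1 reads c0=2 → after 3×micro: -2 ⇒ (c0=0, c1=-2)
[Jacobi] macro 3: S0 reads c0=0 → after 2×micro: 2; S1 reads c0=0 → after 3×micro: 0 ⇒ (c0=2, c1=0)
[Jacobi] macro 4: S0 reads c0=2 → after 2×micro: 0; S1 reads c0=2 → after 3×micro: -2 ⇒ (c0=0, c1=-2)
[Jacobi] macro 5: S0 reads c0=0 → after 2×micro: 2; S1 reads c0=0 → after 3×micro: 0 ⇒ (c0=2, c1=0)
[Jacobi] macro 6: S0 reads c0=2 → after 2×micro: 0; S1 reads c0=2 → after 3×micro: -2 ⇒ (c0=0, c1=-2)
[Jacobi] macro 7: S0 reads c0=0 → after 2×micro: 2; S1 reads c0=0 → after 3×micro: 0 ⇒ (c0=2, c1=0)
[Jacobi] macro 8: S0 reads c0=2 → after 2×micro: 0; S1 reads c0=2 → after 3×micro: -2 ⇒ (c0=0, c1=-2)
[Jacobi] macro 9: S0 reads c0=0 → after 2×micro: 2; S1 reads c0=0 → after 3×micro: 0 ⇒ (c0=2, c1=0)
[Gauss-Seidel] macro 1: S0 reads c0=1 → after 2×micro: 2; S1 reads c0=2 → after 3×micro: -2 ⇒ (c0=2, c1=-2)
[Gauss-Seidel] macro 2: S0 reads c0=2 → after 2×micro: 0; S1 reads c0=0 → after 3×micro: 0 ⇒ (c0=0, c1=0)
[Gauss-Seidel] macro 3: S0 reads c0=0 → after 2×micro: 2; S1 reads c0=2 → after 3×micro: -2 ⇒ (c0=2, c1=-2)
[Gauss-Seidel] macro 4: S0 reads c0=2 → after 2×micro: 0; S1 reads c0=0 → after 3×micro: 0 ⇒ (c0=0, c1=0)
[Gauss-Seidel] macro 5: S0 reads c0=0 → after 2×micro: 2; S1 reads c0=2 → after 3×micro: -2 ⇒ (c0=2, c1=-2)
[Gauss-Seidel] macro 6: S0 reads c0=2 → after 2×micro: 0; S1 reads c0=0 → after 3×micro: 0 ⇒ (c0=0, c1=0)
[Gauss-Seidel] macro 7: S0 reads c0=0 → after 2×micro: 2; S1 reads c0=2 → after 3×micro: -2 ⇒ (c0=2, c1=-2)
[Gauss-Seidel] macro 8: S0 reads c0=2 → after 2×micro: 0; S1 reads c0=0 → after 3×micro: 0 ⇒ (c0=0, c1=0)
[Gauss-Seidel] macro 9: S0 reads c0=0 → after 2×micro: 2; S1 reads c0=2 → after 3×micro: -2 ⇒ (c0=2, c1=-2)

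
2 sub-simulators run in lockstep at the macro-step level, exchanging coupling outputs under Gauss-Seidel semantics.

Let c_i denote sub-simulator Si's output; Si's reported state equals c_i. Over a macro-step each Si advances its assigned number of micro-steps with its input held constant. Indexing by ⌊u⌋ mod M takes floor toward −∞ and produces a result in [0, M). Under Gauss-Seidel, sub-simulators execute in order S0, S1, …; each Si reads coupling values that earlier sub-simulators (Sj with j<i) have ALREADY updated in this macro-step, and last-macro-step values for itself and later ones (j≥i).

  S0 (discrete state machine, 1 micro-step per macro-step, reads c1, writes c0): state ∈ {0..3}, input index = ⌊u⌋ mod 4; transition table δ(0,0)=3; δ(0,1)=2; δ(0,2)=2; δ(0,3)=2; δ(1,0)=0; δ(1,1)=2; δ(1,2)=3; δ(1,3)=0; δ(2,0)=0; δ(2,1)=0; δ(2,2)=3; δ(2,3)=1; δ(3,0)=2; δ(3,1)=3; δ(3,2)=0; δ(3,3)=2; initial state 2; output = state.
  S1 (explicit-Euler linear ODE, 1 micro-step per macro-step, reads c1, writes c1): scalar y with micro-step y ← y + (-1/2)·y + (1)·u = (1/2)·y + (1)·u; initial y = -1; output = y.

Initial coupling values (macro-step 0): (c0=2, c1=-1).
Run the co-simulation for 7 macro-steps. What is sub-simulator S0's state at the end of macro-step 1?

macro 1: S0 reads c1=-1 → after 1×micro: 1; S1 reads c1=-1 → after 1×micro: -3/2 ⇒ (c0=1, c1=-3/2)
macro 2: S0 reads c1=-3/2 → after 1×micro: 3; S1 reads c1=-3/2 → after 1×micro: -9/4 ⇒ (c0=3, c1=-9/4)
macro 3: S0 reads c1=-9/4 → after 1×micro: 3; S1 reads c1=-9/4 → after 1×micro: -27/8 ⇒ (c0=3, c1=-27/8)
macro 4: S0 reads c1=-27/8 → after 1×micro: 2; S1 reads c1=-27/8 → after 1×micro: -81/16 ⇒ (c0=2, c1=-81/16)
macro 5: S0 reads c1=-81/16 → after 1×micro: 3; S1 reads c1=-81/16 → after 1×micro: -243/32 ⇒ (c0=3, c1=-243/32)
macro 6: S0 reads c1=-243/32 → after 1×micro: 2; S1 reads c1=-243/32 → after 1×micro: -729/64 ⇒ (c0=2, c1=-729/64)
macro 7: S0 reads c1=-729/64 → after 1×micro: 0; S1 reads c1=-729/64 → after 1×micro: -2187/128 ⇒ (c0=0, c1=-2187/128)

S0 state at macro-step 1 = 1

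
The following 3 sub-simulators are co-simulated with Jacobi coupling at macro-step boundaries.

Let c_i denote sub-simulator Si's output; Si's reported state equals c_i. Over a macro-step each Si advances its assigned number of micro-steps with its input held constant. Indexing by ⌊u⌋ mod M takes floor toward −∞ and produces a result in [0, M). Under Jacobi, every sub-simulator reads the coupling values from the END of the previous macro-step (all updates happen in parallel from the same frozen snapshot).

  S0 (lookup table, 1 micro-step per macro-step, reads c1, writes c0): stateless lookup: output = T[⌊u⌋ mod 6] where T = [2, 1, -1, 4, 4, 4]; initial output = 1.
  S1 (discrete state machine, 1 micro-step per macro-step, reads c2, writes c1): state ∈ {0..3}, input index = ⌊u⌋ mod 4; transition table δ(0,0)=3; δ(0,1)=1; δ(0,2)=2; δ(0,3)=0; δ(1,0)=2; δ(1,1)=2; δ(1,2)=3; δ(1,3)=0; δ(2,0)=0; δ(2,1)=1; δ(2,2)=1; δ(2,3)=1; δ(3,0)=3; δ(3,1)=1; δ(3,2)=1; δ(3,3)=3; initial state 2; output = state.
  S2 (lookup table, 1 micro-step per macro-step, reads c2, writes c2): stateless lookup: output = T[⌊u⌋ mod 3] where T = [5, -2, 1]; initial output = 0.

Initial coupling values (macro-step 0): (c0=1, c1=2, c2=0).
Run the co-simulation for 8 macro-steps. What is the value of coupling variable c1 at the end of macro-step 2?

c1 at macro-step 2 = 1

macro 1: S0 reads c1=2 → after 1×micro: -1; S1 reads c2=0 → after 1×micro: 0; S2 reads c2=0 → after 1×micro: 5 ⇒ (c0=-1, c1=0, c2=5)
macro 2: S0 reads c1=0 → after 1×micro: 2; S1 reads c2=5 → after 1×micro: 1; S2 reads c2=5 → after 1×micro: 1 ⇒ (c0=2, c1=1, c2=1)
macro 3: S0 reads c1=1 → after 1×micro: 1; S1 reads c2=1 → after 1×micro: 2; S2 reads c2=1 → after 1×micro: -2 ⇒ (c0=1, c1=2, c2=-2)
macro 4: S0 reads c1=2 → after 1×micro: -1; S1 reads c2=-2 → after 1×micro: 1; S2 reads c2=-2 → after 1×micro: -2 ⇒ (c0=-1, c1=1, c2=-2)
macro 5: S0 reads c1=1 → after 1×micro: 1; S1 reads c2=-2 → after 1×micro: 3; S2 reads c2=-2 → after 1×micro: -2 ⇒ (c0=1, c1=3, c2=-2)
macro 6: S0 reads c1=3 → after 1×micro: 4; S1 reads c2=-2 → after 1×micro: 1; S2 reads c2=-2 → after 1×micro: -2 ⇒ (c0=4, c1=1, c2=-2)
macro 7: S0 reads c1=1 → after 1×micro: 1; S1 reads c2=-2 → after 1×micro: 3; S2 reads c2=-2 → after 1×micro: -2 ⇒ (c0=1, c1=3, c2=-2)
macro 8: S0 reads c1=3 → after 1×micro: 4; S1 reads c2=-2 → after 1×micro: 1; S2 reads c2=-2 → after 1×micro: -2 ⇒ (c0=4, c1=1, c2=-2)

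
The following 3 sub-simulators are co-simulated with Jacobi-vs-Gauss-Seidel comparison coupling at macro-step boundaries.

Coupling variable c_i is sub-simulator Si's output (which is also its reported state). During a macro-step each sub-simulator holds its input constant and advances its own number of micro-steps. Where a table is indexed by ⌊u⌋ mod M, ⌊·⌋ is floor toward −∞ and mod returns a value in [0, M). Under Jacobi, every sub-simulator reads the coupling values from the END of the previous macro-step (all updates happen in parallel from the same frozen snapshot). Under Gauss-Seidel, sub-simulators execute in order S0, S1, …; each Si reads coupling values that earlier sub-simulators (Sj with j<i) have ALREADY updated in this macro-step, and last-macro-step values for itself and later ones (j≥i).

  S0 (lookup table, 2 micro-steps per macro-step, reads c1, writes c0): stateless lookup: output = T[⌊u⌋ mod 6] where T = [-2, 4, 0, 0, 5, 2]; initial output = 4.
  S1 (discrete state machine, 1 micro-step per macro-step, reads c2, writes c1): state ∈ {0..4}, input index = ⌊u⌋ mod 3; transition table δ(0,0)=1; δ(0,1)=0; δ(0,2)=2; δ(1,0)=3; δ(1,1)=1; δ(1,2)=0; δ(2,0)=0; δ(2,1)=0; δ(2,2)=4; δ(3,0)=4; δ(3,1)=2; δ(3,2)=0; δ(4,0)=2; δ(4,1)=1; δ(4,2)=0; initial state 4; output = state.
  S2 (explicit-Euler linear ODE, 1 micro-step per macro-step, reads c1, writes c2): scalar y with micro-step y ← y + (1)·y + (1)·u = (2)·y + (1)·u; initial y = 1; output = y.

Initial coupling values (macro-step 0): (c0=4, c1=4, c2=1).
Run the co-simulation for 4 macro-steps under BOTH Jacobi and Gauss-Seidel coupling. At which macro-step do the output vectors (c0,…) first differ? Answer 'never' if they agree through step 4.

first divergence at macro-step: 1

[Jacobi] macro 1: S0 reads c1=4 → after 2×micro: 5; S1 reads c2=1 → after 1×micro: 1; S2 reads c1=4 → after 1×micro: 6 ⇒ (c0=5, c1=1, c2=6)
[Jacobi] macro 2: S0 reads c1=1 → after 2×micro: 4; S1 reads c2=6 → after 1×micro: 3; S2 reads c1=1 → after 1×micro: 13 ⇒ (c0=4, c1=3, c2=13)
[Jacobi] macro 3: S0 reads c1=3 → after 2×micro: 0; S1 reads c2=13 → after 1×micro: 2; S2 reads c1=3 → after 1×micro: 29 ⇒ (c0=0, c1=2, c2=29)
[Jacobi] macro 4: S0 reads c1=2 → after 2×micro: 0; S1 reads c2=29 → after 1×micro: 4; S2 reads c1=2 → after 1×micro: 60 ⇒ (c0=0, c1=4, c2=60)
[Gauss-Seidel] macro 1: S0 reads c1=4 → after 2×micro: 5; S1 reads c2=1 → after 1×micro: 1; S2 reads c1=1 → after 1×micro: 3 ⇒ (c0=5, c1=1, c2=3)
[Gauss-Seidel] macro 2: S0 reads c1=1 → after 2×micro: 4; S1 reads c2=3 → after 1×micro: 3; S2 reads c1=3 → after 1×micro: 9 ⇒ (c0=4, c1=3, c2=9)
[Gauss-Seidel] macro 3: S0 reads c1=3 → after 2×micro: 0; S1 reads c2=9 → after 1×micro: 4; S2 reads c1=4 → after 1×micro: 22 ⇒ (c0=0, c1=4, c2=22)
[Gauss-Seidel] macro 4: S0 reads c1=4 → after 2×micro: 5; S1 reads c2=22 → after 1×micro: 1; S2 reads c1=1 → after 1×micro: 45 ⇒ (c0=5, c1=1, c2=45)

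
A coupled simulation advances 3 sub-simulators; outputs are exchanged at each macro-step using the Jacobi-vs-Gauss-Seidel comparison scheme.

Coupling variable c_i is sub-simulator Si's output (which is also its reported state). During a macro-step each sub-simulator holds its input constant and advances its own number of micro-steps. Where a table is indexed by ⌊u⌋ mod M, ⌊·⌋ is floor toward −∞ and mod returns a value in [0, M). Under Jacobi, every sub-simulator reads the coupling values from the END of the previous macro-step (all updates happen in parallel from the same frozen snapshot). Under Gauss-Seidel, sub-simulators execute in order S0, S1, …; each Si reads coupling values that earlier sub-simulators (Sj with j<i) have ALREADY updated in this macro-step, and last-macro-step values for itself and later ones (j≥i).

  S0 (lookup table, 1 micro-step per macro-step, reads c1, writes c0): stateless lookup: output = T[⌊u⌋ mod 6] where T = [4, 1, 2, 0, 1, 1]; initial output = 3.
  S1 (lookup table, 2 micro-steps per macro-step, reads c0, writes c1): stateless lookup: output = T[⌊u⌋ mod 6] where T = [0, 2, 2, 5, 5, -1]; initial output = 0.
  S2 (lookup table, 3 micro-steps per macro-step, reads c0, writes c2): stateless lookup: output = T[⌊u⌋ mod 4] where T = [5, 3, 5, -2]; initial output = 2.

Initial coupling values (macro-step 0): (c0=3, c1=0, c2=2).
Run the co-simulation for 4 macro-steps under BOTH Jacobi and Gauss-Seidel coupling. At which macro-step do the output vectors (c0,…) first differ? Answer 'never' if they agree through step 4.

first divergence at macro-step: 1

[Jacobi] macro 1: S0 reads c1=0 → after 1×micro: 4; S1 reads c0=3 → after 2×micro: 5; S2 reads c0=3 → after 3×micro: -2 ⇒ (c0=4, c1=5, c2=-2)
[Jacobi] macro 2: S0 reads c1=5 → after 1×micro: 1; S1 reads c0=4 → after 2×micro: 5; S2 reads c0=4 → after 3×micro: 5 ⇒ (c0=1, c1=5, c2=5)
[Jacobi] macro 3: S0 reads c1=5 → after 1×micro: 1; S1 reads c0=1 → after 2×micro: 2; S2 reads c0=1 → after 3×micro: 3 ⇒ (c0=1, c1=2, c2=3)
[Jacobi] macro 4: S0 reads c1=2 → after 1×micro: 2; S1 reads c0=1 → after 2×micro: 2; S2 reads c0=1 → after 3×micro: 3 ⇒ (c0=2, c1=2, c2=3)
[Gauss-Seidel] macro 1: S0 reads c1=0 → after 1×micro: 4; S1 reads c0=4 → after 2×micro: 5; S2 reads c0=4 → after 3×micro: 5 ⇒ (c0=4, c1=5, c2=5)
[Gauss-Seidel] macro 2: S0 reads c1=5 → after 1×micro: 1; S1 reads c0=1 → after 2×micro: 2; S2 reads c0=1 → after 3×micro: 3 ⇒ (c0=1, c1=2, c2=3)
[Gauss-Seidel] macro 3: S0 reads c1=2 → after 1×micro: 2; S1 reads c0=2 → after 2×micro: 2; S2 reads c0=2 → after 3×micro: 5 ⇒ (c0=2, c1=2, c2=5)
[Gauss-Seidel] macro 4: S0 reads c1=2 → after 1×micro: 2; S1 reads c0=2 → after 2×micro: 2; S2 reads c0=2 → after 3×micro: 5 ⇒ (c0=2, c1=2, c2=5)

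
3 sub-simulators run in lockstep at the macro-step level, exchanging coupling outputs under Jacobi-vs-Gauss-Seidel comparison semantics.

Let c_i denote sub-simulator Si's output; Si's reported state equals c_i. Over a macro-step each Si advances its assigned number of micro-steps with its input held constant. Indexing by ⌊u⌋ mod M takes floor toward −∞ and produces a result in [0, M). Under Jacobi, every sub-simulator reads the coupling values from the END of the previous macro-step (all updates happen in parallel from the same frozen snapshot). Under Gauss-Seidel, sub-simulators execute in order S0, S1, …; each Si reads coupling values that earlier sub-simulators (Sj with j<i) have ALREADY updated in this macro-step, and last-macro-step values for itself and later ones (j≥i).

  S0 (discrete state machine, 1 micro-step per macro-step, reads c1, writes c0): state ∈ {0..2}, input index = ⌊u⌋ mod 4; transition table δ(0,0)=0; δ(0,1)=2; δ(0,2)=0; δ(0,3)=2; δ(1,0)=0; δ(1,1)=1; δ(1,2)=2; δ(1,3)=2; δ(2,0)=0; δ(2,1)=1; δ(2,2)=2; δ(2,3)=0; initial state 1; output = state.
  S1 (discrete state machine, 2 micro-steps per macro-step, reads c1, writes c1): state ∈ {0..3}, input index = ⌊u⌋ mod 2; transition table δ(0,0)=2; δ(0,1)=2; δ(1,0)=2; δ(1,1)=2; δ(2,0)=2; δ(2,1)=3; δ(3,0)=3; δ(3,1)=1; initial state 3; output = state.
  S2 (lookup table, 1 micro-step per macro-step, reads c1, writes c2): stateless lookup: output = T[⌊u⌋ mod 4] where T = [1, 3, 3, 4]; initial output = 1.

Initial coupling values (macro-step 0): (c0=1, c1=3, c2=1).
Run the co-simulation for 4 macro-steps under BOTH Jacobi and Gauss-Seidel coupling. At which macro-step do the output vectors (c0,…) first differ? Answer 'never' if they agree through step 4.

first divergence at macro-step: 1

[Jacobi] macro 1: S0 reads c1=3 → after 1×micro: 2; S1 reads c1=3 → after 2×micro: 2; S2 reads c1=3 → after 1×micro: 4 ⇒ (c0=2, c1=2, c2=4)
[Jacobi] macro 2: S0 reads c1=2 → after 1×micro: 2; S1 reads c1=2 → after 2×micro: 2; S2 reads c1=2 → after 1×micro: 3 ⇒ (c0=2, c1=2, c2=3)
[Jacobi] macro 3: S0 reads c1=2 → after 1×micro: 2; S1 reads c1=2 → after 2×micro: 2; S2 reads c1=2 → after 1×micro: 3 ⇒ (c0=2, c1=2, c2=3)
[Jacobi] macro 4: S0 reads c1=2 → after 1×micro: 2; S1 reads c1=2 → after 2×micro: 2; S2 reads c1=2 → after 1×micro: 3 ⇒ (c0=2, c1=2, c2=3)
[Gauss-Seidel] macro 1: S0 reads c1=3 → after 1×micro: 2; S1 reads c1=3 → after 2×micro: 2; S2 reads c1=2 → after 1×micro: 3 ⇒ (c0=2, c1=2, c2=3)
[Gauss-Seidel] macro 2: S0 reads c1=2 → after 1×micro: 2; S1 reads c1=2 → after 2×micro: 2; S2 reads c1=2 → after 1×micro: 3 ⇒ (c0=2, c1=2, c2=3)
[Gauss-Seidel] macro 3: S0 reads c1=2 → after 1×micro: 2; S1 reads c1=2 → after 2×micro: 2; S2 reads c1=2 → after 1×micro: 3 ⇒ (c0=2, c1=2, c2=3)
[Gauss-Seidel] macro 4: S0 reads c1=2 → after 1×micro: 2; S1 reads c1=2 → after 2×micro: 2; S2 reads c1=2 → after 1×micro: 3 ⇒ (c0=2, c1=2, c2=3)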